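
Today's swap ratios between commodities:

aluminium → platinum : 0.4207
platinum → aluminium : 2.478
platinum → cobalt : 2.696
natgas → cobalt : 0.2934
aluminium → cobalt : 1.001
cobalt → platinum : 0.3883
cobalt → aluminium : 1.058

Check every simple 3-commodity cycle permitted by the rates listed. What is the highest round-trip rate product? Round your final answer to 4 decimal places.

1.2000

aluminium→platinum→cobalt→aluminium: 0.4207 × 2.696 × 1.058 = 1.19999
aluminium→cobalt→platinum→aluminium: 1.001 × 0.3883 × 2.478 = 0.96317
Maximum is aluminium→platinum→cobalt→aluminium at 1.2000; arbitrage exists.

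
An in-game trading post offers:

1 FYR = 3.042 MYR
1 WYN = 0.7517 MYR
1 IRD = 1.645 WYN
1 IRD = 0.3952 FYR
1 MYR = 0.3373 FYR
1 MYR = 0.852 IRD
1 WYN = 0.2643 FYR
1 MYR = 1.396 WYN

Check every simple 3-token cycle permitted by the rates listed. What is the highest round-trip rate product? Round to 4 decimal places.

1.1224

MYR→WYN→FYR→MYR: 1.396 × 0.2643 × 3.042 = 1.12238
MYR→IRD→WYN→MYR: 0.852 × 1.645 × 0.7517 = 1.05354
MYR→IRD→FYR→MYR: 0.852 × 0.3952 × 3.042 = 1.02427
Maximum is MYR→WYN→FYR→MYR at 1.1224; arbitrage exists.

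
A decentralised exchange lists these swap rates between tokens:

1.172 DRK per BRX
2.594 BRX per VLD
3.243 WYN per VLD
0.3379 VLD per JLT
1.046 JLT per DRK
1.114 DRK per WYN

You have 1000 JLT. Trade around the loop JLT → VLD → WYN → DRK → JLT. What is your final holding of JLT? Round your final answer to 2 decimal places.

1000 JLT × 0.3379 = 337.9 VLD
337.9 VLD × 3.243 = 1095.8097 WYN
1095.8097 WYN × 1.114 = 1220.7320058 DRK
1220.7320058 DRK × 1.046 = 1276.8856780668 JLT

1276.89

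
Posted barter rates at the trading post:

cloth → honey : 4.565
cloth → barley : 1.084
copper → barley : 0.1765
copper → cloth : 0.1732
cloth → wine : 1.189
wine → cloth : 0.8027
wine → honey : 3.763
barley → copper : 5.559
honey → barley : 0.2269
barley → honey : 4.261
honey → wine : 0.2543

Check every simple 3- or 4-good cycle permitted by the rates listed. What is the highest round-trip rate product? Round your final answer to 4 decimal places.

barley→copper→cloth→barley: 5.559 × 0.1732 × 1.084 = 1.04370
honey→barley→copper→cloth→honey: 0.2269 × 5.559 × 0.1732 × 4.565 = 0.99729
honey→wine→cloth→barley→honey: 0.2543 × 0.8027 × 1.084 × 4.261 = 0.94285
honey→wine→cloth→honey: 0.2543 × 0.8027 × 4.565 = 0.93184
Maximum is barley→copper→cloth→barley at 1.0437; arbitrage exists.

1.0437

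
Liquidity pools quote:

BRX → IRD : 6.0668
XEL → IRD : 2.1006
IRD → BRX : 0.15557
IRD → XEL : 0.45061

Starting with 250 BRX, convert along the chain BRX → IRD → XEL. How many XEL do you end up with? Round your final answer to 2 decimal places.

250 BRX × 6.0668 = 1516.7 IRD
1516.7 IRD × 0.45061 = 683.440187 XEL

683.44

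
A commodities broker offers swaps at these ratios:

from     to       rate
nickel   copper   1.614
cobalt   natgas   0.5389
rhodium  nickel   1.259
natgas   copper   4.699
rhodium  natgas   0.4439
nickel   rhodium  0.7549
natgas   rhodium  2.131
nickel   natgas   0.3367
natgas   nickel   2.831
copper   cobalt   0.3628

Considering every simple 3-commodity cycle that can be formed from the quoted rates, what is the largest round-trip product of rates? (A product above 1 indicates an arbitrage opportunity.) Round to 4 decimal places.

0.9487

natgas→nickel→rhodium→natgas: 2.831 × 0.7549 × 0.4439 = 0.94867
natgas→copper→cobalt→natgas: 4.699 × 0.3628 × 0.5389 = 0.91872
natgas→rhodium→nickel→natgas: 2.131 × 1.259 × 0.3367 = 0.90334
Maximum is natgas→nickel→rhodium→natgas at 0.9487; no arbitrage — every cycle loses value.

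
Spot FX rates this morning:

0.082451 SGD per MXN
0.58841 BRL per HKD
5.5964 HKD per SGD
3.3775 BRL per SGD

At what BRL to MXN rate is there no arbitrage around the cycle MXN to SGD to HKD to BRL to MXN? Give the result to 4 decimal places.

3.6831

Known legs of the cycle: 0.082451 × 5.5964 × 0.58841 = 0.271509306321524
For no arbitrage the full-cycle product must be 1, so the missing rate is 1 / 0.271509306321524 ≈ 3.683115.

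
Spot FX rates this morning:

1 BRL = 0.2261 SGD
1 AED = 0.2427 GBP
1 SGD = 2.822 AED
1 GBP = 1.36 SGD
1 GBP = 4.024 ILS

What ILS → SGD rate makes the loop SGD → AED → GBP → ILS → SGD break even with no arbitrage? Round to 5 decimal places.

0.36284

Known legs of the cycle: 2.822 × 0.2427 × 4.024 = 2.7560351856
For no arbitrage the full-cycle product must be 1, so the missing rate is 1 / 2.7560351856 ≈ 0.3628401.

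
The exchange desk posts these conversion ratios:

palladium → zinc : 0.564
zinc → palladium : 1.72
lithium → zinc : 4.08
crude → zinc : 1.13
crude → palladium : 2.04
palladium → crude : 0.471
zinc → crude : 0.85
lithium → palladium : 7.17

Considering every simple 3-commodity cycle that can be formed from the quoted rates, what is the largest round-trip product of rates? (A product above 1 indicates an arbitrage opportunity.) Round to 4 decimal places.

0.9780

crude→palladium→zinc→crude: 2.04 × 0.564 × 0.85 = 0.97798
crude→zinc→palladium→crude: 1.13 × 1.72 × 0.471 = 0.91544
Maximum is crude→palladium→zinc→crude at 0.9780; no arbitrage — every cycle loses value.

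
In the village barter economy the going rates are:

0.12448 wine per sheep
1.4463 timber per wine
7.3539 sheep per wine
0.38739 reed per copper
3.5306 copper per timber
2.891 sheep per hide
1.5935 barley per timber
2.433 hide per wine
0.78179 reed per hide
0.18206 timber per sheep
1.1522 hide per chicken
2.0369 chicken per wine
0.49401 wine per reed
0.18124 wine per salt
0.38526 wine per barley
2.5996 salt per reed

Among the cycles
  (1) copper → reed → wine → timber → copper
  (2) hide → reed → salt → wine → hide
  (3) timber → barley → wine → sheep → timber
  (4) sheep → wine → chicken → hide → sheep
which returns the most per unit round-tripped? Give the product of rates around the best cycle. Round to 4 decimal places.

(1) 0.38739 × 0.49401 × 1.4463 × 3.5306 = 0.97722
(2) 0.78179 × 2.5996 × 0.18124 × 2.433 = 0.89617
(3) 1.5935 × 0.38526 × 7.3539 × 0.18206 = 0.82194
(4) 0.12448 × 2.0369 × 1.1522 × 2.891 = 0.84459
Highest is cycle (1) at 0.9772 (≤1, no arbitrage).

0.9772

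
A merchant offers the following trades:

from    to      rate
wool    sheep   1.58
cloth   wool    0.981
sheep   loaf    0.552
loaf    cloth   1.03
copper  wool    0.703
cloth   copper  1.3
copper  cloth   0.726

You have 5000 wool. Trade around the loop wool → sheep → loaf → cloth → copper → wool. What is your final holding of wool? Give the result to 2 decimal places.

4104.90

5000 wool × 1.58 = 7900 sheep
7900 sheep × 0.552 = 4360.8 loaf
4360.8 loaf × 1.03 = 4491.624 cloth
4491.624 cloth × 1.3 = 5839.1112 copper
5839.1112 copper × 0.703 = 4104.8951736 wool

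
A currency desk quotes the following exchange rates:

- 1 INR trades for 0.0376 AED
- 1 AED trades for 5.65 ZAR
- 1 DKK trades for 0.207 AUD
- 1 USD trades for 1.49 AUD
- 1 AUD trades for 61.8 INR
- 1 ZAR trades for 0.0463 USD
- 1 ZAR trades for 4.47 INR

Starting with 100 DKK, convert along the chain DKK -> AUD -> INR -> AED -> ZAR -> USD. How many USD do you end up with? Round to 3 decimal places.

12.583

100 DKK × 0.207 = 20.7 AUD
20.7 AUD × 61.8 = 1279.26 INR
1279.26 INR × 0.0376 = 48.100176 AED
48.100176 AED × 5.65 = 271.7659944 ZAR
271.7659944 ZAR × 0.0463 = 12.58276554072 USD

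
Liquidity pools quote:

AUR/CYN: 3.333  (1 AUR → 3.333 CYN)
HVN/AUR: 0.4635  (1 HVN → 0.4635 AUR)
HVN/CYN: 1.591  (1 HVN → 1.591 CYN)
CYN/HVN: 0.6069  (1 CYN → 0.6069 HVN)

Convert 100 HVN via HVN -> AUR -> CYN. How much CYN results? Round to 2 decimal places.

100 HVN × 0.4635 = 46.35 AUR
46.35 AUR × 3.333 = 154.48455 CYN

154.48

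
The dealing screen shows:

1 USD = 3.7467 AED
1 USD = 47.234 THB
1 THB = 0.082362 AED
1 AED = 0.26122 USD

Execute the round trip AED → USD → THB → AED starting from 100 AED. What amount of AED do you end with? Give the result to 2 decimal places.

100 AED × 0.26122 = 26.122 USD
26.122 USD × 47.234 = 1233.846548 THB
1233.846548 THB × 0.082362 = 101.622069386376 AED

101.62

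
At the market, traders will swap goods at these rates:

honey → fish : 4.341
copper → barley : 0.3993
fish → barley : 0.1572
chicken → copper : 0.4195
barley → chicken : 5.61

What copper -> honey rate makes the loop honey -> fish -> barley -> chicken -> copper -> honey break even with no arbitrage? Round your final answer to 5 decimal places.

Known legs of the cycle: 4.341 × 0.1572 × 5.61 × 0.4195 = 1.605968985654
For no arbitrage the full-cycle product must be 1, so the missing rate is 1 / 1.605968985654 ≈ 0.6226770.

0.62268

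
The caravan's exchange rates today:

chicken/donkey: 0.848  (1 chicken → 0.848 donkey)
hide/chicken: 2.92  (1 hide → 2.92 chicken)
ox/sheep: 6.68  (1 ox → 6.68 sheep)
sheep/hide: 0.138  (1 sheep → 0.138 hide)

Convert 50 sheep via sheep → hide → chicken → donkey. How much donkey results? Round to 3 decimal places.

17.086

50 sheep × 0.138 = 6.9 hide
6.9 hide × 2.92 = 20.148 chicken
20.148 chicken × 0.848 = 17.085504 donkey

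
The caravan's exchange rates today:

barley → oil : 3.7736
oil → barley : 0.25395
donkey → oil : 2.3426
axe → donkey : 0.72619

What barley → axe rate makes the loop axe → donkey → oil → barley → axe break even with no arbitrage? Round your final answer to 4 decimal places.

2.3147

Known legs of the cycle: 0.72619 × 2.3426 × 0.25395 = 0.4320128056413
For no arbitrage the full-cycle product must be 1, so the missing rate is 1 / 0.4320128056413 ≈ 2.314746.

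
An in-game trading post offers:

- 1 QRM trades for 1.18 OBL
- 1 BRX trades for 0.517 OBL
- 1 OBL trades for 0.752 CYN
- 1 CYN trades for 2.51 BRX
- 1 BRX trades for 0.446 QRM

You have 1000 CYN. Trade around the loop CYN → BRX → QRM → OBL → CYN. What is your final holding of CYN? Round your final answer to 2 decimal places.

1000 CYN × 2.51 = 2510 BRX
2510 BRX × 0.446 = 1119.46 QRM
1119.46 QRM × 1.18 = 1320.9628 OBL
1320.9628 OBL × 0.752 = 993.3640256 CYN

993.36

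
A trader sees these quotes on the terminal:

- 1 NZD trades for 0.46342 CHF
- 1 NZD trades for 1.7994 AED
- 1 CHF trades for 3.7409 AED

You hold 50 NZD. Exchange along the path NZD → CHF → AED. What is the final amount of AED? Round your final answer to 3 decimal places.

86.680

50 NZD × 0.46342 = 23.171 CHF
23.171 CHF × 3.7409 = 86.6803939 AED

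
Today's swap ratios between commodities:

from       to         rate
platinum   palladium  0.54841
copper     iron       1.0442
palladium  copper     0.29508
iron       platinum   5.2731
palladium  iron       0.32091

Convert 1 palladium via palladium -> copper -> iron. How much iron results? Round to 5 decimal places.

1 palladium × 0.29508 = 0.29508 copper
0.29508 copper × 1.0442 = 0.308122536 iron

0.30812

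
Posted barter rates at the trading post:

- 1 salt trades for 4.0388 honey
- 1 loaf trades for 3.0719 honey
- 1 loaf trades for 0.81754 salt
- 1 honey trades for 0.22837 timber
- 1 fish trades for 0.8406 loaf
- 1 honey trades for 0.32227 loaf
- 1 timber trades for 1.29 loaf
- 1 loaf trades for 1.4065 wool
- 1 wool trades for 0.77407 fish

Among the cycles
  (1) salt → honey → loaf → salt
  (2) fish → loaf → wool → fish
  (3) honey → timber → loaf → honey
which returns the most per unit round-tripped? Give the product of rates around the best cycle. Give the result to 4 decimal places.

(1) 4.0388 × 0.32227 × 0.81754 = 1.06410
(2) 0.8406 × 1.4065 × 0.77407 = 0.91519
(3) 0.22837 × 1.29 × 3.0719 = 0.90497
Highest is cycle (1) at 1.0641 (>1, arbitrage).

1.0641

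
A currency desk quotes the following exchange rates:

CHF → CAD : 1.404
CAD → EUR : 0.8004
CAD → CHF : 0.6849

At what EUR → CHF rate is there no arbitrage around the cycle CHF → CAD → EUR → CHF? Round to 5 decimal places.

0.88987

Known legs of the cycle: 1.404 × 0.8004 = 1.1237616
For no arbitrage the full-cycle product must be 1, so the missing rate is 1 / 1.1237616 ≈ 0.8898685.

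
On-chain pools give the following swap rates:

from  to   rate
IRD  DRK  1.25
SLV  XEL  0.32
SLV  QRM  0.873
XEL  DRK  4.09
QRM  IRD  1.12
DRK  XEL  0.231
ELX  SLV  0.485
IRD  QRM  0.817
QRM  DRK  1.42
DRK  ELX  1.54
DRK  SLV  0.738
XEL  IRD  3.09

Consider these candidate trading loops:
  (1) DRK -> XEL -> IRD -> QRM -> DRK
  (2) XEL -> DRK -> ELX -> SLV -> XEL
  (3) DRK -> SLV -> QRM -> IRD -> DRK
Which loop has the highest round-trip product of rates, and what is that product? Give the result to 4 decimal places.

(1) 0.231 × 3.09 × 0.817 × 1.42 = 0.82810
(2) 4.09 × 1.54 × 0.485 × 0.32 = 0.97754
(3) 0.738 × 0.873 × 1.12 × 1.25 = 0.90198
Highest is cycle (2) at 0.9775 (≤1, no arbitrage).

0.9775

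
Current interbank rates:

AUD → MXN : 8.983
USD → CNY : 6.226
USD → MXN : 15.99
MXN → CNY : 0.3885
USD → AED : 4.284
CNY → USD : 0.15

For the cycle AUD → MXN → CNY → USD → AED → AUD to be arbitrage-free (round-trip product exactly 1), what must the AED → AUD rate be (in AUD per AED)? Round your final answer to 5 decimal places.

Known legs of the cycle: 8.983 × 0.3885 × 0.15 × 4.284 = 2.2426068483
For no arbitrage the full-cycle product must be 1, so the missing rate is 1 / 2.2426068483 ≈ 0.4459096.

0.44591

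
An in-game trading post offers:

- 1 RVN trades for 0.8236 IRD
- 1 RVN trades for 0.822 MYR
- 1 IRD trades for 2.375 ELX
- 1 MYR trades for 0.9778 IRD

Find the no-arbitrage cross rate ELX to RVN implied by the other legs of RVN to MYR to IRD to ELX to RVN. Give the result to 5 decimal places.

0.52386

Known legs of the cycle: 0.822 × 0.9778 × 2.375 = 1.90891005
For no arbitrage the full-cycle product must be 1, so the missing rate is 1 / 1.90891005 ≈ 0.5238592.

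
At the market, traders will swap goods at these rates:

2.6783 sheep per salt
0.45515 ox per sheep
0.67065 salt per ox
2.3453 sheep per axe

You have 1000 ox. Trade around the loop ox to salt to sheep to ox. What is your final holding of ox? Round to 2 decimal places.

1000 ox × 0.67065 = 670.65 salt
670.65 salt × 2.6783 = 1796.201895 sheep
1796.201895 sheep × 0.45515 = 817.54129250925 ox

817.54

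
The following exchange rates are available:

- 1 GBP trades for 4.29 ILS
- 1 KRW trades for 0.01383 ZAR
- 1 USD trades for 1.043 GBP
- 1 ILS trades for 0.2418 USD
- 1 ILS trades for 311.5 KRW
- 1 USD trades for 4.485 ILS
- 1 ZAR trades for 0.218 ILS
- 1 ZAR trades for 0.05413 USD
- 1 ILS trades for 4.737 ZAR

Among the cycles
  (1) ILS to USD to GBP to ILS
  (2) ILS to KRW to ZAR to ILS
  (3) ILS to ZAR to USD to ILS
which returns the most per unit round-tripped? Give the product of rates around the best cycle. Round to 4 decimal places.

(1) 0.2418 × 1.043 × 4.29 = 1.08193
(2) 311.5 × 0.01383 × 0.218 = 0.93915
(3) 4.737 × 0.05413 × 4.485 = 1.15002
Highest is cycle (3) at 1.1500 (>1, arbitrage).

1.1500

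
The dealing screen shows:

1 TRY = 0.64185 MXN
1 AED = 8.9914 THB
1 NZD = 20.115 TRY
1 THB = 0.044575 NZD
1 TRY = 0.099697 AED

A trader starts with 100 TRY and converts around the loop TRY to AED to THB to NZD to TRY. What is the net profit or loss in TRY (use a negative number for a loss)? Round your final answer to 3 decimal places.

100 TRY × 0.099697 = 9.9697 AED
9.9697 AED × 8.9914 = 89.64156058 THB
89.64156058 THB × 0.044575 = 3.9957725628535 NZD
3.9957725628535 NZD × 20.115 = 80.3749651017981525 TRY
Net change: 80.3749651017981525 − 100 = -19.6250348982018475 TRY

-19.625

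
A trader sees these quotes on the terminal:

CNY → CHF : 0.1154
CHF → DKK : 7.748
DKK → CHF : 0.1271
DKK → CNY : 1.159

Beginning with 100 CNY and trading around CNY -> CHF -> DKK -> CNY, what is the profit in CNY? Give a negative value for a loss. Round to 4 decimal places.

100 CNY × 0.1154 = 11.54 CHF
11.54 CHF × 7.748 = 89.41192 DKK
89.41192 DKK × 1.159 = 103.62841528 CNY
Net change: 103.62841528 − 100 = 3.62841528 CNY

3.6284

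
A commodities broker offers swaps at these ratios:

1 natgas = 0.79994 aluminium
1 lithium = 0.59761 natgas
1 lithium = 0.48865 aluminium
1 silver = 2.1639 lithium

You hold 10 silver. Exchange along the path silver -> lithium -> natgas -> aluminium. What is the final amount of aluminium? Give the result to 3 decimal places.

10.345

10 silver × 2.1639 = 21.639 lithium
21.639 lithium × 0.59761 = 12.93168279 natgas
12.93168279 natgas × 0.79994 = 10.3445703310326 aluminium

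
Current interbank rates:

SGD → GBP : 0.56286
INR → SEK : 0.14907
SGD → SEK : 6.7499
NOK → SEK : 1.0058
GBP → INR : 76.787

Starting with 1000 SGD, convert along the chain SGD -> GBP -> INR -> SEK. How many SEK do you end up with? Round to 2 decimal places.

1000 SGD × 0.56286 = 562.86 GBP
562.86 GBP × 76.787 = 43220.33082 INR
43220.33082 INR × 0.14907 = 6442.8547153374 SEK

6442.85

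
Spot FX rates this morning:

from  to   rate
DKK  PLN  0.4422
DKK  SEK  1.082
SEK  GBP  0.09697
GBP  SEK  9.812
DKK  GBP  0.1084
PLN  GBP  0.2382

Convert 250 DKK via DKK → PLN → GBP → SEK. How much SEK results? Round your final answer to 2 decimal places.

258.38

250 DKK × 0.4422 = 110.55 PLN
110.55 PLN × 0.2382 = 26.33301 GBP
26.33301 GBP × 9.812 = 258.37949412 SEK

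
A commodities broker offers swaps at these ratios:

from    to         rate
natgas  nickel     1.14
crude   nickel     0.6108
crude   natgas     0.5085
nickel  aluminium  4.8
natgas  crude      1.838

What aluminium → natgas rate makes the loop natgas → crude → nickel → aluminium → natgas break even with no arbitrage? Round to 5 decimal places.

0.18557

Known legs of the cycle: 1.838 × 0.6108 × 4.8 = 5.38872192
For no arbitrage the full-cycle product must be 1, so the missing rate is 1 / 5.38872192 ≈ 0.1855728.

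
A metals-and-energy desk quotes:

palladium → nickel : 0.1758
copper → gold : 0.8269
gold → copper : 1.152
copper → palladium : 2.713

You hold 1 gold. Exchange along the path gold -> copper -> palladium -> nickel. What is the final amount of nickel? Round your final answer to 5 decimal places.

1 gold × 1.152 = 1.152 copper
1.152 copper × 2.713 = 3.125376 palladium
3.125376 palladium × 0.1758 = 0.5494411008 nickel

0.54944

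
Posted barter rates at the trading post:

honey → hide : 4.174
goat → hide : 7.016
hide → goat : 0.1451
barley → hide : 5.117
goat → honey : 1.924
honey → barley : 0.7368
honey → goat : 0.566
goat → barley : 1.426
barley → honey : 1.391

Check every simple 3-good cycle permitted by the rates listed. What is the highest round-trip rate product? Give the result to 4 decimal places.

goat→honey→hide→goat: 1.924 × 4.174 × 0.1451 = 1.16527
barley→honey→goat→barley: 1.391 × 0.566 × 1.426 = 1.12270
barley→hide→goat→barley: 5.117 × 0.1451 × 1.426 = 1.05877
Maximum is goat→honey→hide→goat at 1.1653; arbitrage exists.

1.1653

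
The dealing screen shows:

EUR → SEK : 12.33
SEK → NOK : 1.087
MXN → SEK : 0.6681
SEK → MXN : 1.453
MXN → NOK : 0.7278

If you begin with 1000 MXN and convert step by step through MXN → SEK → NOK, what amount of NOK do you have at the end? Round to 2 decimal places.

1000 MXN × 0.6681 = 668.1 SEK
668.1 SEK × 1.087 = 726.2247 NOK

726.22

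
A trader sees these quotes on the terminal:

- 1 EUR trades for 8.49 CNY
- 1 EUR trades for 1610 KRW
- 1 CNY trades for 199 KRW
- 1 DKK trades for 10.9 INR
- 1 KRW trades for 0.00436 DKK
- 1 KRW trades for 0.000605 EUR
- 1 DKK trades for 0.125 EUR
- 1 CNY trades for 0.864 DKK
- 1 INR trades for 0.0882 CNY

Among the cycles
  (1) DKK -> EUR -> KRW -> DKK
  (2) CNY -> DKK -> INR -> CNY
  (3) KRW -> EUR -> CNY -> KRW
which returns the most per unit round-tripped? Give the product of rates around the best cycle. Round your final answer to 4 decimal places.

1.0222

(1) 0.125 × 1610 × 0.00436 = 0.87745
(2) 0.864 × 10.9 × 0.0882 = 0.83063
(3) 0.000605 × 8.49 × 199 = 1.02215
Highest is cycle (3) at 1.0222 (>1, arbitrage).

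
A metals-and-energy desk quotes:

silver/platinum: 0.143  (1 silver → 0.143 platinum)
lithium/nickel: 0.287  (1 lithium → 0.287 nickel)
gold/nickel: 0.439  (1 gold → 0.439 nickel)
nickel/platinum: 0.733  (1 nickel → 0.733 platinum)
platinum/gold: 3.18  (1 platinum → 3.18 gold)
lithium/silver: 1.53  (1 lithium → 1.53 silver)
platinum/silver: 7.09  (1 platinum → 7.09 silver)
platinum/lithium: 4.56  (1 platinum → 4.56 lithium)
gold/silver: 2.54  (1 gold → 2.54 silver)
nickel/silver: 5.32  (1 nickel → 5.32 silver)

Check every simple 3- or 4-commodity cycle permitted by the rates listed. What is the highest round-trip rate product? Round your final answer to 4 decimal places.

platinum→gold→silver→platinum: 3.18 × 2.54 × 0.143 = 1.15504
platinum→gold→nickel→silver→platinum: 3.18 × 0.439 × 5.32 × 0.143 = 1.06204
platinum→gold→nickel→platinum: 3.18 × 0.439 × 0.733 = 1.02328
platinum→lithium→silver→platinum: 4.56 × 1.53 × 0.143 = 0.99768
platinum→lithium→nickel→silver→platinum: 4.56 × 0.287 × 5.32 × 0.143 = 0.99562
platinum→lithium→nickel→platinum: 4.56 × 0.287 × 0.733 = 0.95929
Maximum is platinum→gold→silver→platinum at 1.1550; arbitrage exists.

1.1550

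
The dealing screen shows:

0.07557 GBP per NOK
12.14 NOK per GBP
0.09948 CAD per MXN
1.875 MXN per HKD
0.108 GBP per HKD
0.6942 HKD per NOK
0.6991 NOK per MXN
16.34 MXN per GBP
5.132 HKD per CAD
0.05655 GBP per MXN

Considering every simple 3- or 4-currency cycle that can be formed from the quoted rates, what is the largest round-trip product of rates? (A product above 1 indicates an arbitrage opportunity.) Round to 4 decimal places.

CAD→HKD→MXN→CAD: 5.132 × 1.875 × 0.09948 = 0.95725
NOK→HKD→GBP→NOK: 0.6942 × 0.108 × 12.14 = 0.91018
NOK→HKD→MXN→NOK: 0.6942 × 1.875 × 0.6991 = 0.90997
CAD→HKD→GBP→MXN→CAD: 5.132 × 0.108 × 16.34 × 0.09948 = 0.90094
NOK→HKD→MXN→GBP→NOK: 0.6942 × 1.875 × 0.05655 × 12.14 = 0.89359
NOK→GBP→MXN→NOK: 0.07557 × 16.34 × 0.6991 = 0.86326
NOK→HKD→GBP→MXN→NOK: 0.6942 × 0.108 × 16.34 × 0.6991 = 0.85645
Maximum is CAD→HKD→MXN→CAD at 0.9572; no arbitrage — every cycle loses value.

0.9572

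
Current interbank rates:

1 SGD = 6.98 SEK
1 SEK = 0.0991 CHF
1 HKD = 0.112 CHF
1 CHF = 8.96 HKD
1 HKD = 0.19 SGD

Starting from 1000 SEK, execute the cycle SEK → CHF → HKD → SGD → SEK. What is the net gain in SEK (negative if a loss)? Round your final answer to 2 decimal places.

177.58

1000 SEK × 0.0991 = 99.1 CHF
99.1 CHF × 8.96 = 887.936 HKD
887.936 HKD × 0.19 = 168.70784 SGD
168.70784 SGD × 6.98 = 1177.5807232 SEK
Net change: 1177.5807232 − 1000 = 177.5807232 SEK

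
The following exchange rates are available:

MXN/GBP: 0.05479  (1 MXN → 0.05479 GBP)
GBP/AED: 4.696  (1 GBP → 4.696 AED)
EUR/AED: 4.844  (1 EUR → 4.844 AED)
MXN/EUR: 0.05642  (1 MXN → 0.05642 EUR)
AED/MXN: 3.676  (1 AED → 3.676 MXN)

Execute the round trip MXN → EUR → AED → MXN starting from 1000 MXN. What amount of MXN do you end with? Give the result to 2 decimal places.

1004.65

1000 MXN × 0.05642 = 56.42 EUR
56.42 EUR × 4.844 = 273.29848 AED
273.29848 AED × 3.676 = 1004.64521248 MXN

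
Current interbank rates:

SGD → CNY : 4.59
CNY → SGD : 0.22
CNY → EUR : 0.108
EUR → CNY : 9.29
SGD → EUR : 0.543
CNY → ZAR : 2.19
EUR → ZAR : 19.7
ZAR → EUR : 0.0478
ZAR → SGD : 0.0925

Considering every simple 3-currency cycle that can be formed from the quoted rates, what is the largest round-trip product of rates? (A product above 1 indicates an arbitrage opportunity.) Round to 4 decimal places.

SGD→EUR→CNY→SGD: 0.543 × 9.29 × 0.22 = 1.10978
SGD→EUR→ZAR→SGD: 0.543 × 19.7 × 0.0925 = 0.98948
CNY→ZAR→EUR→CNY: 2.19 × 0.0478 × 9.29 = 0.97250
SGD→CNY→ZAR→SGD: 4.59 × 2.19 × 0.0925 = 0.92982
Maximum is SGD→EUR→CNY→SGD at 1.1098; arbitrage exists.

1.1098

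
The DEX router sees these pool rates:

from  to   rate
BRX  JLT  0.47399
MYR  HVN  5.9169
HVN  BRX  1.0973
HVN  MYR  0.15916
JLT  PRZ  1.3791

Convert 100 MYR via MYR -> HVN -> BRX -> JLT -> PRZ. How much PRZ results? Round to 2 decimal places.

100 MYR × 5.9169 = 591.69 HVN
591.69 HVN × 1.0973 = 649.261437 BRX
649.261437 BRX × 0.47399 = 307.74342852363 JLT
307.74342852363 JLT × 1.3791 = 424.408962276938133 PRZ

424.41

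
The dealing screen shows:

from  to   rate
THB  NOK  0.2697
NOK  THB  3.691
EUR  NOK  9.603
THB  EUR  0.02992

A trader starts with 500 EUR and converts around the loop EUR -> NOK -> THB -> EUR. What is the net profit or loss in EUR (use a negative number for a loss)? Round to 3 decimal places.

500 EUR × 9.603 = 4801.5 NOK
4801.5 NOK × 3.691 = 17722.3365 THB
17722.3365 THB × 0.02992 = 530.25230808 EUR
Net change: 530.25230808 − 500 = 30.25230808 EUR

30.252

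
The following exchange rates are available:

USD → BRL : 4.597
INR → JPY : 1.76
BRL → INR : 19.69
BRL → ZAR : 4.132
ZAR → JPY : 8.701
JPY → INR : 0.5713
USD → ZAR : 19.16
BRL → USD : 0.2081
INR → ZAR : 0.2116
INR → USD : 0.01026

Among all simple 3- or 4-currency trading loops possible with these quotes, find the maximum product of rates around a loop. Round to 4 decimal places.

INR→ZAR→JPY→INR: 0.2116 × 8.701 × 0.5713 = 1.05184
INR→USD→ZAR→JPY→INR: 0.01026 × 19.16 × 8.701 × 0.5713 = 0.97718
INR→USD→BRL→INR: 0.01026 × 4.597 × 19.69 = 0.92868
Maximum is INR→ZAR→JPY→INR at 1.0518; arbitrage exists.

1.0518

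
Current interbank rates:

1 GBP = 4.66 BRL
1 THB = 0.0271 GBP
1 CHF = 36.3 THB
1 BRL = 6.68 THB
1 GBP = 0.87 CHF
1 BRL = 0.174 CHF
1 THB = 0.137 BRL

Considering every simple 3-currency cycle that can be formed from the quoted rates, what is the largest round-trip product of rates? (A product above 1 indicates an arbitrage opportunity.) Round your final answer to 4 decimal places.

0.8653

CHF→THB→BRL→CHF: 36.3 × 0.137 × 0.174 = 0.86532
CHF→THB→GBP→CHF: 36.3 × 0.0271 × 0.87 = 0.85585
GBP→BRL→THB→GBP: 4.66 × 6.68 × 0.0271 = 0.84359
Maximum is CHF→THB→BRL→CHF at 0.8653; no arbitrage — every cycle loses value.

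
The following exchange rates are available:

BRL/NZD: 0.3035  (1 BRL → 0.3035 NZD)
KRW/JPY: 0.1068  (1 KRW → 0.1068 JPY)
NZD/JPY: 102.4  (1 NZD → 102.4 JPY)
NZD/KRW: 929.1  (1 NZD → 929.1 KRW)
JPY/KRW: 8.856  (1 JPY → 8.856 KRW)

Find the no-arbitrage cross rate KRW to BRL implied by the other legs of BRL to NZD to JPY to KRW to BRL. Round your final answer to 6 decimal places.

0.003633

Known legs of the cycle: 0.3035 × 102.4 × 8.856 = 275.2303104
For no arbitrage the full-cycle product must be 1, so the missing rate is 1 / 275.2303104 ≈ 0.00363332.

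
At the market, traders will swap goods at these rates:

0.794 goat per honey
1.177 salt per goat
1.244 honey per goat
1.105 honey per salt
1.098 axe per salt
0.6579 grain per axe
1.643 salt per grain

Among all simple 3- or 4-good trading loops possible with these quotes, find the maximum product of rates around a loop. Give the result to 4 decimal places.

axe→grain→salt→axe: 0.6579 × 1.643 × 1.098 = 1.18686
honey→goat→salt→honey: 0.794 × 1.177 × 1.105 = 1.03266
Maximum is axe→grain→salt→axe at 1.1869; arbitrage exists.

1.1869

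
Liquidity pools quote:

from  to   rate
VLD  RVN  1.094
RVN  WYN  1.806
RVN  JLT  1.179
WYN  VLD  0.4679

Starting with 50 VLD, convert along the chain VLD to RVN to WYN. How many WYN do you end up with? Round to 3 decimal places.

50 VLD × 1.094 = 54.7 RVN
54.7 RVN × 1.806 = 98.7882 WYN

98.788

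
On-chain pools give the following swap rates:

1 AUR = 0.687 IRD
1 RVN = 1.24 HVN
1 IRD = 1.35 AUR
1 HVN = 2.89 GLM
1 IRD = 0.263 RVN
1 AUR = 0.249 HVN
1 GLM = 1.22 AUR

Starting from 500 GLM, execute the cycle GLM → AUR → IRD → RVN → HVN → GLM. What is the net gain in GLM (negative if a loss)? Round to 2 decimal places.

500 GLM × 1.22 = 610 AUR
610 AUR × 0.687 = 419.07 IRD
419.07 IRD × 0.263 = 110.21541 RVN
110.21541 RVN × 1.24 = 136.6671084 HVN
136.6671084 HVN × 2.89 = 394.967943276 GLM
Net change: 394.967943276 − 500 = -105.032056724 GLM

-105.03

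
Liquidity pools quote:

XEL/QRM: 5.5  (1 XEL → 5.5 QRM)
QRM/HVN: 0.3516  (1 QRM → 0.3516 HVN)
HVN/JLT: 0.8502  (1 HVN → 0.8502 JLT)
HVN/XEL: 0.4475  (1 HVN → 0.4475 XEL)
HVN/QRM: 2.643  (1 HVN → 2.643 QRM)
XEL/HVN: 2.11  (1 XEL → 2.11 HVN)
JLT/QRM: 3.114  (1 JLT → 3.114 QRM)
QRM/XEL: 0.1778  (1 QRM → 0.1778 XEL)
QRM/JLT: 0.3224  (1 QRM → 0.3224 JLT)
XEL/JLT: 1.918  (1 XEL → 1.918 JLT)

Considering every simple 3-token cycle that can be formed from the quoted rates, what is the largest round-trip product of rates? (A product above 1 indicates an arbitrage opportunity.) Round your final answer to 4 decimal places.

1.0619

JLT→QRM→XEL→JLT: 3.114 × 0.1778 × 1.918 = 1.06194
HVN→QRM→XEL→HVN: 2.643 × 0.1778 × 2.11 = 0.99154
JLT→QRM→HVN→JLT: 3.114 × 0.3516 × 0.8502 = 0.93087
HVN→XEL→QRM→HVN: 0.4475 × 5.5 × 0.3516 = 0.86538
Maximum is JLT→QRM→XEL→JLT at 1.0619; arbitrage exists.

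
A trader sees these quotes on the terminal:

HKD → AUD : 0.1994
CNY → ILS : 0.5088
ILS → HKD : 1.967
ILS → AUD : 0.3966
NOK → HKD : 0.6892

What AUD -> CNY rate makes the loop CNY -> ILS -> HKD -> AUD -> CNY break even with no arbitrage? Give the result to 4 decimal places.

Known legs of the cycle: 0.5088 × 1.967 × 0.1994 = 0.19956143424
For no arbitrage the full-cycle product must be 1, so the missing rate is 1 / 0.19956143424 ≈ 5.010988.

5.0110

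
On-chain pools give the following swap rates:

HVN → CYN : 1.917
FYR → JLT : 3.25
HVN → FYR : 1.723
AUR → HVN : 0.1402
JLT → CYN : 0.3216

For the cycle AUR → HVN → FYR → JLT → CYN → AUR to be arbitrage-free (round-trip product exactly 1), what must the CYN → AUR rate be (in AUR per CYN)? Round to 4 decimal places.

Known legs of the cycle: 0.1402 × 1.723 × 3.25 × 0.3216 = 0.25248331992
For no arbitrage the full-cycle product must be 1, so the missing rate is 1 / 0.25248331992 ≈ 3.960658.

3.9607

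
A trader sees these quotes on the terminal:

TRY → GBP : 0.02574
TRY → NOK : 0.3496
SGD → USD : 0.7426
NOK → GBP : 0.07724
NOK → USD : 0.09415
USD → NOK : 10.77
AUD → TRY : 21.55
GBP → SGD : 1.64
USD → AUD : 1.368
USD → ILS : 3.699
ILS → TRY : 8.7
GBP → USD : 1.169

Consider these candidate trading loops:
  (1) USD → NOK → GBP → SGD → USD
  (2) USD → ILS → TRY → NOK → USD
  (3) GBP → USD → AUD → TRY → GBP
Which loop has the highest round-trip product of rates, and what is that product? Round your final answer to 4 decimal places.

(1) 10.77 × 0.07724 × 1.64 × 0.7426 = 1.01311
(2) 3.699 × 8.7 × 0.3496 × 0.09415 = 1.05924
(3) 1.169 × 1.368 × 21.55 × 0.02574 = 0.88707
Highest is cycle (2) at 1.0592 (>1, arbitrage).

1.0592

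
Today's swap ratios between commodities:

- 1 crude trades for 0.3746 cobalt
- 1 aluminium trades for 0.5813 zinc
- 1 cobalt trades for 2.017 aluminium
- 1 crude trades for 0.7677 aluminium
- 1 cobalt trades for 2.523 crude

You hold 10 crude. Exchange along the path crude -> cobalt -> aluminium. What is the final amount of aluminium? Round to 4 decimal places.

10 crude × 0.3746 = 3.746 cobalt
3.746 cobalt × 2.017 = 7.555682 aluminium

7.5557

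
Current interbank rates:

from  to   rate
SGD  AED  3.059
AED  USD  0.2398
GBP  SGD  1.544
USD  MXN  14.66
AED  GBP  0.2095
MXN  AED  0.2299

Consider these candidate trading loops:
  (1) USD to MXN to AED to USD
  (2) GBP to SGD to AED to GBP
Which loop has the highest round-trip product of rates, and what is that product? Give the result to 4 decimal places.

0.9895

(1) 14.66 × 0.2299 × 0.2398 = 0.80821
(2) 1.544 × 3.059 × 0.2095 = 0.98949
Highest is cycle (2) at 0.9895 (≤1, no arbitrage).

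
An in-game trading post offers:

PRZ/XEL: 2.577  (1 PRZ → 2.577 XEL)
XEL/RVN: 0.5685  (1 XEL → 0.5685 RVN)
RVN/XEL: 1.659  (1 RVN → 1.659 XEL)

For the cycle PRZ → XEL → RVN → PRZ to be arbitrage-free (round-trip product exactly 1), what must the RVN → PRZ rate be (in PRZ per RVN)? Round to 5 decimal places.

Known legs of the cycle: 2.577 × 0.5685 = 1.4650245
For no arbitrage the full-cycle product must be 1, so the missing rate is 1 / 1.4650245 ≈ 0.6825824.

0.68258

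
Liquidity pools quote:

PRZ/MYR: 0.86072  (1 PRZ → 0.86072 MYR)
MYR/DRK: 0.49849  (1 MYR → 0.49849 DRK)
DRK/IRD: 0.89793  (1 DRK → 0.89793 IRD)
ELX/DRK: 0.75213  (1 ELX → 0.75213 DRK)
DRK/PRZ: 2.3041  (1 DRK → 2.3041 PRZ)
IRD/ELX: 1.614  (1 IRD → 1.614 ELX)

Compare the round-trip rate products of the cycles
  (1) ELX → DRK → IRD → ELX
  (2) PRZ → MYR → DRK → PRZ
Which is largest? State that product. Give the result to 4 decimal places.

(1) 0.75213 × 0.89793 × 1.614 = 1.09003
(2) 0.86072 × 0.49849 × 2.3041 = 0.98860
Highest is cycle (1) at 1.0900 (>1, arbitrage).

1.0900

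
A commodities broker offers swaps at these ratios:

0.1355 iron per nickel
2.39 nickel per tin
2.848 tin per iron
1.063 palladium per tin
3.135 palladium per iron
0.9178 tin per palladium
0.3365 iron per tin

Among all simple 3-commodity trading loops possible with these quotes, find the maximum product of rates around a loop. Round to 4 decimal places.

0.9682

iron→palladium→tin→iron: 3.135 × 0.9178 × 0.3365 = 0.96821
iron→tin→nickel→iron: 2.848 × 2.39 × 0.1355 = 0.92231
Maximum is iron→palladium→tin→iron at 0.9682; no arbitrage — every cycle loses value.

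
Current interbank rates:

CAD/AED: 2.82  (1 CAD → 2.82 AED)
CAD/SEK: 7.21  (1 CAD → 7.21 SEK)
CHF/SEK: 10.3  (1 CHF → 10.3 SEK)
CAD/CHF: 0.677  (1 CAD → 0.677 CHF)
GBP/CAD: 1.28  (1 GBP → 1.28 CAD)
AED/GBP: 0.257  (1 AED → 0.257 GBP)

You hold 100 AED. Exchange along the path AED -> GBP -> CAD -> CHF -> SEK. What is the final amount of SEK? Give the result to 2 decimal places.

229.39

100 AED × 0.257 = 25.7 GBP
25.7 GBP × 1.28 = 32.896 CAD
32.896 CAD × 0.677 = 22.270592 CHF
22.270592 CHF × 10.3 = 229.3870976 SEK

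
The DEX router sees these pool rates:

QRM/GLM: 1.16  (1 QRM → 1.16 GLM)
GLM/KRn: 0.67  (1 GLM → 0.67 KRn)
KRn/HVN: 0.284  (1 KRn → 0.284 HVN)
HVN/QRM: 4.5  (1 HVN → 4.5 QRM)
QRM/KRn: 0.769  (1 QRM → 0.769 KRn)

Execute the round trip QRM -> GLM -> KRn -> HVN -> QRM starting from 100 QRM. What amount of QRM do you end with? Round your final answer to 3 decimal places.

100 QRM × 1.16 = 116 GLM
116 GLM × 0.67 = 77.72 KRn
77.72 KRn × 0.284 = 22.07248 HVN
22.07248 HVN × 4.5 = 99.32616 QRM

99.326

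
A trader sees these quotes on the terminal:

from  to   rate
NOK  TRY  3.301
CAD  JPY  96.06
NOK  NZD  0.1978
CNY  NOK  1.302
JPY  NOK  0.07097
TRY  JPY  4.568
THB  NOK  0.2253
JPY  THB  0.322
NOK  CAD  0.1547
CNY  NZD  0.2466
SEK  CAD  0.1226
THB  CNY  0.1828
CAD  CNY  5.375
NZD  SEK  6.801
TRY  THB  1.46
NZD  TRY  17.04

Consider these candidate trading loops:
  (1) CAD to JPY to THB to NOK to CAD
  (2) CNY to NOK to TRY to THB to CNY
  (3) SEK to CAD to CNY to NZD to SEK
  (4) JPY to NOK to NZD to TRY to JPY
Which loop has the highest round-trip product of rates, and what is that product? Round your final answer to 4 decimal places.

1.1471

(1) 96.06 × 0.322 × 0.2253 × 0.1547 = 1.07808
(2) 1.302 × 3.301 × 1.46 × 0.1828 = 1.14706
(3) 0.1226 × 5.375 × 0.2466 × 6.801 = 1.10518
(4) 0.07097 × 0.1978 × 17.04 × 4.568 = 1.09269
Highest is cycle (2) at 1.1471 (>1, arbitrage).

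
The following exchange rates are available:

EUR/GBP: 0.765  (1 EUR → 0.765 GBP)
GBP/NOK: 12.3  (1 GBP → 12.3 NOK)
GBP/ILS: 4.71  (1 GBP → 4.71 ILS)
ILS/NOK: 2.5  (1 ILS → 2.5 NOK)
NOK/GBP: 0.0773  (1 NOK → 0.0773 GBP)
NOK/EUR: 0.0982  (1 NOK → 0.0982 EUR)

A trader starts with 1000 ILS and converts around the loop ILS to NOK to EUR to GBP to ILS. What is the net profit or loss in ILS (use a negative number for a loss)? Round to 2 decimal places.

1000 ILS × 2.5 = 2500 NOK
2500 NOK × 0.0982 = 245.5 EUR
245.5 EUR × 0.765 = 187.8075 GBP
187.8075 GBP × 4.71 = 884.573325 ILS
Net change: 884.573325 − 1000 = -115.426675 ILS

-115.43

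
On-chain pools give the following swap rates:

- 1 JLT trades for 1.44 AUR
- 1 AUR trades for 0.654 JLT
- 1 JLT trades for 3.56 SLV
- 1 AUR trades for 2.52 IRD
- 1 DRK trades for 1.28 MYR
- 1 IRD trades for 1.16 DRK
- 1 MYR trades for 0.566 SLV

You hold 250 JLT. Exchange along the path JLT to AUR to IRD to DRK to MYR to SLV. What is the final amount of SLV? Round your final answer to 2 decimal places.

250 JLT × 1.44 = 360 AUR
360 AUR × 2.52 = 907.2 IRD
907.2 IRD × 1.16 = 1052.352 DRK
1052.352 DRK × 1.28 = 1347.01056 MYR
1347.01056 MYR × 0.566 = 762.40797696 SLV

762.41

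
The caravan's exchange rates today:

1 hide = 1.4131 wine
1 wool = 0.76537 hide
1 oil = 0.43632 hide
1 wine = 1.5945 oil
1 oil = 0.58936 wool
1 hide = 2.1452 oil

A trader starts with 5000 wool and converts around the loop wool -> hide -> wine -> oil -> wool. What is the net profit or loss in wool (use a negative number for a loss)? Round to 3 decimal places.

5000 wool × 0.76537 = 3826.85 hide
3826.85 hide × 1.4131 = 5407.721735 wine
5407.721735 wine × 1.5945 = 8622.6123064575 oil
8622.6123064575 oil × 0.58936 = 5081.8227889337922 wool
Net change: 5081.8227889337922 − 5000 = 81.8227889337922 wool

81.823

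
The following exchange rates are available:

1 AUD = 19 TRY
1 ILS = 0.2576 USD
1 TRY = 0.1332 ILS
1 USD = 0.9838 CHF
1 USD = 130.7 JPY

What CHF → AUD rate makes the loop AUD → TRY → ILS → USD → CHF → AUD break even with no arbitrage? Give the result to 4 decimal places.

1.5592

Known legs of the cycle: 19 × 0.1332 × 0.2576 × 0.9838 = 0.641372747904
For no arbitrage the full-cycle product must be 1, so the missing rate is 1 / 0.641372747904 ≈ 1.559156.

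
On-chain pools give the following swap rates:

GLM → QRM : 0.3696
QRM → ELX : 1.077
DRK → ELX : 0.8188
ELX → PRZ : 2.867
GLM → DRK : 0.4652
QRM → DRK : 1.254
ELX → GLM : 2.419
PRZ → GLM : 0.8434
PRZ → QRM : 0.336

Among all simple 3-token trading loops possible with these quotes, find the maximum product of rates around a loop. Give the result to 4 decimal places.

PRZ→QRM→ELX→PRZ: 0.336 × 1.077 × 2.867 = 1.03749
GLM→QRM→ELX→GLM: 0.3696 × 1.077 × 2.419 = 0.96291
DRK→ELX→GLM→DRK: 0.8188 × 2.419 × 0.4652 = 0.92141
Maximum is PRZ→QRM→ELX→PRZ at 1.0375; arbitrage exists.

1.0375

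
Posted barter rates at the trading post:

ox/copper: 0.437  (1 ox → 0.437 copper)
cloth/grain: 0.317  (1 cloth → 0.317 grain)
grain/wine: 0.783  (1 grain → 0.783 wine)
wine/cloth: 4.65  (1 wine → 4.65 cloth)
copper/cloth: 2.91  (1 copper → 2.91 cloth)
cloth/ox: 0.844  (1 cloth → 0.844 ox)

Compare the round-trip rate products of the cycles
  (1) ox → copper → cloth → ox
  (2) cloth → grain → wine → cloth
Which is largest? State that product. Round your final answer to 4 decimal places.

1.1542

(1) 0.437 × 2.91 × 0.844 = 1.07329
(2) 0.317 × 0.783 × 4.65 = 1.15418
Highest is cycle (2) at 1.1542 (>1, arbitrage).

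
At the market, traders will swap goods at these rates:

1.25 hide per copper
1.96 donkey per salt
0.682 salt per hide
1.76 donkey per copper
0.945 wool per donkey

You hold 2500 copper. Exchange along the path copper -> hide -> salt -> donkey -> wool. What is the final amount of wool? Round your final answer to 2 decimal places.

3947.50

2500 copper × 1.25 = 3125 hide
3125 hide × 0.682 = 2131.25 salt
2131.25 salt × 1.96 = 4177.25 donkey
4177.25 donkey × 0.945 = 3947.50125 wool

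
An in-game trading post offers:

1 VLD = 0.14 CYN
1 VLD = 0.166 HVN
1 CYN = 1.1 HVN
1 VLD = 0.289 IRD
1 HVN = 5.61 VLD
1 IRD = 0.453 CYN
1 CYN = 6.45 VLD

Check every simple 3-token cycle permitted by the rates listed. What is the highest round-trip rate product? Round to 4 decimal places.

0.8639

HVN→VLD→CYN→HVN: 5.61 × 0.14 × 1.1 = 0.86394
IRD→CYN→VLD→IRD: 0.453 × 6.45 × 0.289 = 0.84441
Maximum is HVN→VLD→CYN→HVN at 0.8639; no arbitrage — every cycle loses value.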